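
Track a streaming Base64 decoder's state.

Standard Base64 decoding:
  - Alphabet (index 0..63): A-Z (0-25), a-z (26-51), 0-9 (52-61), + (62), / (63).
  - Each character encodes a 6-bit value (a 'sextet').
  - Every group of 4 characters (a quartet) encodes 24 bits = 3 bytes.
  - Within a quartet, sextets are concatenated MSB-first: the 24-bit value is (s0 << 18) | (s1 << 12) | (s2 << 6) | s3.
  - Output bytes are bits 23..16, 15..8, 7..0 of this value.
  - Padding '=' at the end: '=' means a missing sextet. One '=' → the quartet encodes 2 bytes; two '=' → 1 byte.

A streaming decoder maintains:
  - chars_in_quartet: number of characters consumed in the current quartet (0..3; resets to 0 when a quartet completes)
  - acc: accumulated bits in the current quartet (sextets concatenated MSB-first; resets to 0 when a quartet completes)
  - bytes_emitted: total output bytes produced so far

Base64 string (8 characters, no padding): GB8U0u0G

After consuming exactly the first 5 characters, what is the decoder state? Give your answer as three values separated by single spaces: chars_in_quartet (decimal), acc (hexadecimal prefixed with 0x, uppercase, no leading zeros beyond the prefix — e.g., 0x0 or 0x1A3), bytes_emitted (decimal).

After char 0 ('G'=6): chars_in_quartet=1 acc=0x6 bytes_emitted=0
After char 1 ('B'=1): chars_in_quartet=2 acc=0x181 bytes_emitted=0
After char 2 ('8'=60): chars_in_quartet=3 acc=0x607C bytes_emitted=0
After char 3 ('U'=20): chars_in_quartet=4 acc=0x181F14 -> emit 18 1F 14, reset; bytes_emitted=3
After char 4 ('0'=52): chars_in_quartet=1 acc=0x34 bytes_emitted=3

Answer: 1 0x34 3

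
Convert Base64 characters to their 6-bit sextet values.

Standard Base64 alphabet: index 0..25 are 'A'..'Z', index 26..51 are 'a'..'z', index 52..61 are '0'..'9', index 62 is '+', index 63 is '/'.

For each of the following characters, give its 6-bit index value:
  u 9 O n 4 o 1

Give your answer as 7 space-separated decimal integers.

'u': a..z range, 26 + ord('u') − ord('a') = 46
'9': 0..9 range, 52 + ord('9') − ord('0') = 61
'O': A..Z range, ord('O') − ord('A') = 14
'n': a..z range, 26 + ord('n') − ord('a') = 39
'4': 0..9 range, 52 + ord('4') − ord('0') = 56
'o': a..z range, 26 + ord('o') − ord('a') = 40
'1': 0..9 range, 52 + ord('1') − ord('0') = 53

Answer: 46 61 14 39 56 40 53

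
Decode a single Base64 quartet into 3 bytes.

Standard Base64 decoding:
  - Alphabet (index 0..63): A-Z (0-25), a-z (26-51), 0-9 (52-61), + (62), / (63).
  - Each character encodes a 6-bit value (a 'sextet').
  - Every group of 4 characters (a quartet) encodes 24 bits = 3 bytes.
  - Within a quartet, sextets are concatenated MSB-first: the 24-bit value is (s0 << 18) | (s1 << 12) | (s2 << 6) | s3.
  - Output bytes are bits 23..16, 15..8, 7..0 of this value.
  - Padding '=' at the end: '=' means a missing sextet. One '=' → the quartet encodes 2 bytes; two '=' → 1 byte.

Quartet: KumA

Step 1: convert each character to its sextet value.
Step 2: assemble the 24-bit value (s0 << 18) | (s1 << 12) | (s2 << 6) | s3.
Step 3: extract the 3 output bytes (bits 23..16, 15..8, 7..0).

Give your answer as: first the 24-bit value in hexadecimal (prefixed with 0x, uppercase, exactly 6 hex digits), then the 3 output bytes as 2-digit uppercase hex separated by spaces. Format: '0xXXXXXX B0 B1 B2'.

Answer: 0x2AE980 2A E9 80

Derivation:
Sextets: K=10, u=46, m=38, A=0
24-bit: (10<<18) | (46<<12) | (38<<6) | 0
      = 0x280000 | 0x02E000 | 0x000980 | 0x000000
      = 0x2AE980
Bytes: (v>>16)&0xFF=2A, (v>>8)&0xFF=E9, v&0xFF=80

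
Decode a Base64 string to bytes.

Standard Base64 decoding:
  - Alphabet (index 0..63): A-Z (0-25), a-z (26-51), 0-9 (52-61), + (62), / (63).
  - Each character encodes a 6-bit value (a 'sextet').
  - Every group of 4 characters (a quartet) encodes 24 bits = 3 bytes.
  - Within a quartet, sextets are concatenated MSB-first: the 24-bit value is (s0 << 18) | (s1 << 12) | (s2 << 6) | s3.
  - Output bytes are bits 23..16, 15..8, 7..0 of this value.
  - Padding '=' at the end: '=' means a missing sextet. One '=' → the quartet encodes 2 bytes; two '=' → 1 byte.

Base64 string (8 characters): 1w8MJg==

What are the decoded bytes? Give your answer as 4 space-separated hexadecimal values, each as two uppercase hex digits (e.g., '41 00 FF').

Answer: D7 0F 0C 26

Derivation:
After char 0 ('1'=53): chars_in_quartet=1 acc=0x35 bytes_emitted=0
After char 1 ('w'=48): chars_in_quartet=2 acc=0xD70 bytes_emitted=0
After char 2 ('8'=60): chars_in_quartet=3 acc=0x35C3C bytes_emitted=0
After char 3 ('M'=12): chars_in_quartet=4 acc=0xD70F0C -> emit D7 0F 0C, reset; bytes_emitted=3
After char 4 ('J'=9): chars_in_quartet=1 acc=0x9 bytes_emitted=3
After char 5 ('g'=32): chars_in_quartet=2 acc=0x260 bytes_emitted=3
Padding '==': partial quartet acc=0x260 -> emit 26; bytes_emitted=4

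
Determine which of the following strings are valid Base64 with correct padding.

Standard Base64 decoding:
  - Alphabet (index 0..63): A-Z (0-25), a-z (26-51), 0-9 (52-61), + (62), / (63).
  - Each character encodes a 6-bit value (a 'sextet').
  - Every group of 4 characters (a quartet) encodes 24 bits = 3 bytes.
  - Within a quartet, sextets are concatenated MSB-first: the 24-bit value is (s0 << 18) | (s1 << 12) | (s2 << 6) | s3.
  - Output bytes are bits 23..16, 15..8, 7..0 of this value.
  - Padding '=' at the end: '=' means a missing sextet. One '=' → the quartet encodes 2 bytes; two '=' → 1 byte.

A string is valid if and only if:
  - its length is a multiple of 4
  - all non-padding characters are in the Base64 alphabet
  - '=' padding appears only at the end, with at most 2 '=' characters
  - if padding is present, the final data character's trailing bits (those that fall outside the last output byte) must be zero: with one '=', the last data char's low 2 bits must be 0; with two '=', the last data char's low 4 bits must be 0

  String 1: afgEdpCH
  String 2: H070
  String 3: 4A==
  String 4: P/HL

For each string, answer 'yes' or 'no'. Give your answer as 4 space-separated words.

String 1: 'afgEdpCH' → valid
String 2: 'H070' → valid
String 3: '4A==' → valid
String 4: 'P/HL' → valid

Answer: yes yes yes yes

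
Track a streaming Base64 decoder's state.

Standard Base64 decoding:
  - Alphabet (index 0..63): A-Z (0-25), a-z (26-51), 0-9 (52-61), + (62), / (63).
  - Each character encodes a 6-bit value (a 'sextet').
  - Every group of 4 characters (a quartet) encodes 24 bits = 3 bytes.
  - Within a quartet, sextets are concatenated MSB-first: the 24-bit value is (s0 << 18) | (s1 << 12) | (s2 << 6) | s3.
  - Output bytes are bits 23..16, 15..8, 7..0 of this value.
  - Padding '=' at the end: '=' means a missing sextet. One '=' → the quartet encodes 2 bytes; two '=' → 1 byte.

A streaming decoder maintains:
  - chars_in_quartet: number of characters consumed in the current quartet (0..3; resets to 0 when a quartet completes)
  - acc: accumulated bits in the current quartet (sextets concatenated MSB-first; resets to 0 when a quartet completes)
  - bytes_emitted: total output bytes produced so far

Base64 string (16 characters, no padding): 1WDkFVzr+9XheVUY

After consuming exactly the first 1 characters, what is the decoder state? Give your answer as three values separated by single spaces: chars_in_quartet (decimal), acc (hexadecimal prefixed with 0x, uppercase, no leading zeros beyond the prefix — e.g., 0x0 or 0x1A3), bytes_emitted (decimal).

After char 0 ('1'=53): chars_in_quartet=1 acc=0x35 bytes_emitted=0

Answer: 1 0x35 0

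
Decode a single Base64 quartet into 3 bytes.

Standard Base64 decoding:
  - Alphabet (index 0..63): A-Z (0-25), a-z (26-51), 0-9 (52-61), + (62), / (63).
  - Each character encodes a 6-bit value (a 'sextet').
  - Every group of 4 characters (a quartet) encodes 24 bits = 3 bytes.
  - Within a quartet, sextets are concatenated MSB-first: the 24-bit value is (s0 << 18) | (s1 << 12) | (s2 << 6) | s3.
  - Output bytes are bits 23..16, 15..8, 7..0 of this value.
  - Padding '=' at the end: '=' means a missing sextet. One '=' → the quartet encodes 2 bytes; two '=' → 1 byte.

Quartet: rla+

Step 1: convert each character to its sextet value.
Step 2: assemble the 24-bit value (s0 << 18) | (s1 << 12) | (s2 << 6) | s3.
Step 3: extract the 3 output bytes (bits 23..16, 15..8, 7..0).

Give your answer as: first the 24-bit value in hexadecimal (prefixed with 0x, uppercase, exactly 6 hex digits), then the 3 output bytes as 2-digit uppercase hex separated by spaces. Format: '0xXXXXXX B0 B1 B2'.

Answer: 0xAE56BE AE 56 BE

Derivation:
Sextets: r=43, l=37, a=26, +=62
24-bit: (43<<18) | (37<<12) | (26<<6) | 62
      = 0xAC0000 | 0x025000 | 0x000680 | 0x00003E
      = 0xAE56BE
Bytes: (v>>16)&0xFF=AE, (v>>8)&0xFF=56, v&0xFF=BE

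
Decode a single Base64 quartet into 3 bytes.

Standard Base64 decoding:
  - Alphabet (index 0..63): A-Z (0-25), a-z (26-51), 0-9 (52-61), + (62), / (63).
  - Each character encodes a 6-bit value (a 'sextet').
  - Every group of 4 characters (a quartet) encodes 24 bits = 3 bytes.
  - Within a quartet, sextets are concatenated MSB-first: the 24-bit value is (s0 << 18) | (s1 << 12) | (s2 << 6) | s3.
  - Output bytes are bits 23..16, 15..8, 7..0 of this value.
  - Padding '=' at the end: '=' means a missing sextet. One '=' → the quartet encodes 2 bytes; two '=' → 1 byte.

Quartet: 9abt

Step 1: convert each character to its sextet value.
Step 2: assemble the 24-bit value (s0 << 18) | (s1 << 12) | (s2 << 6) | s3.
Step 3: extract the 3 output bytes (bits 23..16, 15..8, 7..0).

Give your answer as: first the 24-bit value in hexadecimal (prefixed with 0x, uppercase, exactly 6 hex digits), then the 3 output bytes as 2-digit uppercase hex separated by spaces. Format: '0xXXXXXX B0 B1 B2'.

Answer: 0xF5A6ED F5 A6 ED

Derivation:
Sextets: 9=61, a=26, b=27, t=45
24-bit: (61<<18) | (26<<12) | (27<<6) | 45
      = 0xF40000 | 0x01A000 | 0x0006C0 | 0x00002D
      = 0xF5A6ED
Bytes: (v>>16)&0xFF=F5, (v>>8)&0xFF=A6, v&0xFF=ED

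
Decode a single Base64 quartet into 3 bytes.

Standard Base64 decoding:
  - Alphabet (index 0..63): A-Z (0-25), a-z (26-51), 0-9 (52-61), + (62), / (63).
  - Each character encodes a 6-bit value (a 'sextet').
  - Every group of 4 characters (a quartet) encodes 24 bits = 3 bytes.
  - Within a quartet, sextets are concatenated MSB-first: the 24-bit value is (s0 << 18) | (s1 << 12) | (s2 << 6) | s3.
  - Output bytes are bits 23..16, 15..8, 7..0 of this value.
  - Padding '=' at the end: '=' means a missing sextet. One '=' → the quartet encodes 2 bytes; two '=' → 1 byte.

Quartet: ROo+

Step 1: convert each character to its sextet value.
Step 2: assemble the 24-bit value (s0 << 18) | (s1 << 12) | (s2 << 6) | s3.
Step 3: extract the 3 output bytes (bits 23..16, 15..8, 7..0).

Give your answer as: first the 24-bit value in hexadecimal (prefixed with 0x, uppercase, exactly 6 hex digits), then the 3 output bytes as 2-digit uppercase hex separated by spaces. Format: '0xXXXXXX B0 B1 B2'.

Answer: 0x44EA3E 44 EA 3E

Derivation:
Sextets: R=17, O=14, o=40, +=62
24-bit: (17<<18) | (14<<12) | (40<<6) | 62
      = 0x440000 | 0x00E000 | 0x000A00 | 0x00003E
      = 0x44EA3E
Bytes: (v>>16)&0xFF=44, (v>>8)&0xFF=EA, v&0xFF=3E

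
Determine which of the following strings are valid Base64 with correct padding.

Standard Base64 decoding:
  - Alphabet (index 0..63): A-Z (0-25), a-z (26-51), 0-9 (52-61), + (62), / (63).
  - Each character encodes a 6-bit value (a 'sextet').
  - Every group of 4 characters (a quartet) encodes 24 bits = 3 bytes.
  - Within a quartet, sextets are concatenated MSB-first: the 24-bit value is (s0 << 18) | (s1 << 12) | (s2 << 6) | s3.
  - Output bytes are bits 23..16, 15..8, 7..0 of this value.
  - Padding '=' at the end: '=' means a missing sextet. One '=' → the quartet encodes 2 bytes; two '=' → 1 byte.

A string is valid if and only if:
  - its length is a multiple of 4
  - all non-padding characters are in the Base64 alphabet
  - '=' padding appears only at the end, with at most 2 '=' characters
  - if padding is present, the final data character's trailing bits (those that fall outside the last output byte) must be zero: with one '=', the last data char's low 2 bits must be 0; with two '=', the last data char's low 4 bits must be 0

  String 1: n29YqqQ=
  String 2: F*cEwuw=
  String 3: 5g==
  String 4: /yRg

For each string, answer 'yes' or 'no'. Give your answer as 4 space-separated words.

String 1: 'n29YqqQ=' → valid
String 2: 'F*cEwuw=' → invalid (bad char(s): ['*'])
String 3: '5g==' → valid
String 4: '/yRg' → valid

Answer: yes no yes yes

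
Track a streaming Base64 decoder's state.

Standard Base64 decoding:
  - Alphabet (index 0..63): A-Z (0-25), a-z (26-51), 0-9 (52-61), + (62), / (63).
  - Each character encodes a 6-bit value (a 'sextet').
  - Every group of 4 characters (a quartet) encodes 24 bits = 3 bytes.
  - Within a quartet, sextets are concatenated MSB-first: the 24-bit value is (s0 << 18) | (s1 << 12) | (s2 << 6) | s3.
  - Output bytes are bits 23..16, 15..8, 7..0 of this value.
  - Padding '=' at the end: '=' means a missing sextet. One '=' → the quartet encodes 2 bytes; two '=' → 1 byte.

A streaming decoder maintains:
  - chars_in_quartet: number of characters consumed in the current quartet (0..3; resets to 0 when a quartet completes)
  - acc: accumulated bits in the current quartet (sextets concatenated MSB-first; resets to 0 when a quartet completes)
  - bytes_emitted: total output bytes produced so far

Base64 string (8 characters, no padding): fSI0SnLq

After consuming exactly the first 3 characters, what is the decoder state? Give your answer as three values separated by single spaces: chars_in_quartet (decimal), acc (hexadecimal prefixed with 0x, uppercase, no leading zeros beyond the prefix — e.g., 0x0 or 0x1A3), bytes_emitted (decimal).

After char 0 ('f'=31): chars_in_quartet=1 acc=0x1F bytes_emitted=0
After char 1 ('S'=18): chars_in_quartet=2 acc=0x7D2 bytes_emitted=0
After char 2 ('I'=8): chars_in_quartet=3 acc=0x1F488 bytes_emitted=0

Answer: 3 0x1F488 0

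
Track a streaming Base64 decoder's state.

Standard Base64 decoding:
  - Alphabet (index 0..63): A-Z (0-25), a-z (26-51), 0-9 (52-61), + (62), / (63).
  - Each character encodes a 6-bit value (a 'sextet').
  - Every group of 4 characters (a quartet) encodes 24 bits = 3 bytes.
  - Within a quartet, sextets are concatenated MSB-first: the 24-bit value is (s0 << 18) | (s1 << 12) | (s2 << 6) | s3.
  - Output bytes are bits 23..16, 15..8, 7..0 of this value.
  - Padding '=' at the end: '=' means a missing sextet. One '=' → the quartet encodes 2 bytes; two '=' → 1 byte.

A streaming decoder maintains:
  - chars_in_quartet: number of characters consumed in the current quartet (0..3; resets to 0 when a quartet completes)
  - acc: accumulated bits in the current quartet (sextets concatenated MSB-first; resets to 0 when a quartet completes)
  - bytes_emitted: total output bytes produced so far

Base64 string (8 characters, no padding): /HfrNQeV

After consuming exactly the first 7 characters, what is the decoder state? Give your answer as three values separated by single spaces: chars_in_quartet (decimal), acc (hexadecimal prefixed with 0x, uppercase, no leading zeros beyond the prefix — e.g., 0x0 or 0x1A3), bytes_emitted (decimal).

After char 0 ('/'=63): chars_in_quartet=1 acc=0x3F bytes_emitted=0
After char 1 ('H'=7): chars_in_quartet=2 acc=0xFC7 bytes_emitted=0
After char 2 ('f'=31): chars_in_quartet=3 acc=0x3F1DF bytes_emitted=0
After char 3 ('r'=43): chars_in_quartet=4 acc=0xFC77EB -> emit FC 77 EB, reset; bytes_emitted=3
After char 4 ('N'=13): chars_in_quartet=1 acc=0xD bytes_emitted=3
After char 5 ('Q'=16): chars_in_quartet=2 acc=0x350 bytes_emitted=3
After char 6 ('e'=30): chars_in_quartet=3 acc=0xD41E bytes_emitted=3

Answer: 3 0xD41E 3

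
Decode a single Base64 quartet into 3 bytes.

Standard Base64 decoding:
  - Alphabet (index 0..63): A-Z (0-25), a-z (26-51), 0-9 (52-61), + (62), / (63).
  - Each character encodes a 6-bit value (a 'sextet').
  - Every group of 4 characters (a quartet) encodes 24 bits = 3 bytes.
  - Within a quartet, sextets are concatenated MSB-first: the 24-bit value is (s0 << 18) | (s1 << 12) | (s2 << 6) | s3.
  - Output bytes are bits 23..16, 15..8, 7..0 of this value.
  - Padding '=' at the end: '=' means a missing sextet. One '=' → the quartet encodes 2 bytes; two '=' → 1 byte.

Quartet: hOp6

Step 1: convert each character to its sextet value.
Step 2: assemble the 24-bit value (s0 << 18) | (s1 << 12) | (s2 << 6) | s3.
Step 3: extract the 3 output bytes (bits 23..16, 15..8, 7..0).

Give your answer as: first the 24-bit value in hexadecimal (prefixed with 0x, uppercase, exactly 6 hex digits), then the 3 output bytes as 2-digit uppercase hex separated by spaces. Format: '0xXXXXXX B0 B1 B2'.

Answer: 0x84EA7A 84 EA 7A

Derivation:
Sextets: h=33, O=14, p=41, 6=58
24-bit: (33<<18) | (14<<12) | (41<<6) | 58
      = 0x840000 | 0x00E000 | 0x000A40 | 0x00003A
      = 0x84EA7A
Bytes: (v>>16)&0xFF=84, (v>>8)&0xFF=EA, v&0xFF=7A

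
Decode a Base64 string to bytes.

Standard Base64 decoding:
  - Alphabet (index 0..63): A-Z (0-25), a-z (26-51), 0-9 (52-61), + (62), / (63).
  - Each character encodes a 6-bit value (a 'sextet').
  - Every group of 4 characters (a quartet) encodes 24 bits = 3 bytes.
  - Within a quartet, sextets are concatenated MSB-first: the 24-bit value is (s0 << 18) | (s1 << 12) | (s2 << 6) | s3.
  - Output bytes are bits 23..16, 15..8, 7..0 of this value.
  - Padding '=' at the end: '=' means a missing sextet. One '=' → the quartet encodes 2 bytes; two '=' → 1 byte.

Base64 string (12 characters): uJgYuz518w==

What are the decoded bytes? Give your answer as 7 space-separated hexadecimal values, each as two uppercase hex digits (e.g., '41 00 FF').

Answer: B8 98 18 BB 3E 75 F3

Derivation:
After char 0 ('u'=46): chars_in_quartet=1 acc=0x2E bytes_emitted=0
After char 1 ('J'=9): chars_in_quartet=2 acc=0xB89 bytes_emitted=0
After char 2 ('g'=32): chars_in_quartet=3 acc=0x2E260 bytes_emitted=0
After char 3 ('Y'=24): chars_in_quartet=4 acc=0xB89818 -> emit B8 98 18, reset; bytes_emitted=3
After char 4 ('u'=46): chars_in_quartet=1 acc=0x2E bytes_emitted=3
After char 5 ('z'=51): chars_in_quartet=2 acc=0xBB3 bytes_emitted=3
After char 6 ('5'=57): chars_in_quartet=3 acc=0x2ECF9 bytes_emitted=3
After char 7 ('1'=53): chars_in_quartet=4 acc=0xBB3E75 -> emit BB 3E 75, reset; bytes_emitted=6
After char 8 ('8'=60): chars_in_quartet=1 acc=0x3C bytes_emitted=6
After char 9 ('w'=48): chars_in_quartet=2 acc=0xF30 bytes_emitted=6
Padding '==': partial quartet acc=0xF30 -> emit F3; bytes_emitted=7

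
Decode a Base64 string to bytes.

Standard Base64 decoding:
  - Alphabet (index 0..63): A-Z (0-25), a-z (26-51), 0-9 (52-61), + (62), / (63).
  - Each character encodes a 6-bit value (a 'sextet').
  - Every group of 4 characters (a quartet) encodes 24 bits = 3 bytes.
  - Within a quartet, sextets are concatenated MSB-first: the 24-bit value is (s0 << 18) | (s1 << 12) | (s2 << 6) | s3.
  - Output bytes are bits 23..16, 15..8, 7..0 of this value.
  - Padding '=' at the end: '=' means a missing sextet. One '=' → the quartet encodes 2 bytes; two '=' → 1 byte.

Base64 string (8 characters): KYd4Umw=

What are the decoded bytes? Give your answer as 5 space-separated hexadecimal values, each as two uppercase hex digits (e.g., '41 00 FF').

After char 0 ('K'=10): chars_in_quartet=1 acc=0xA bytes_emitted=0
After char 1 ('Y'=24): chars_in_quartet=2 acc=0x298 bytes_emitted=0
After char 2 ('d'=29): chars_in_quartet=3 acc=0xA61D bytes_emitted=0
After char 3 ('4'=56): chars_in_quartet=4 acc=0x298778 -> emit 29 87 78, reset; bytes_emitted=3
After char 4 ('U'=20): chars_in_quartet=1 acc=0x14 bytes_emitted=3
After char 5 ('m'=38): chars_in_quartet=2 acc=0x526 bytes_emitted=3
After char 6 ('w'=48): chars_in_quartet=3 acc=0x149B0 bytes_emitted=3
Padding '=': partial quartet acc=0x149B0 -> emit 52 6C; bytes_emitted=5

Answer: 29 87 78 52 6C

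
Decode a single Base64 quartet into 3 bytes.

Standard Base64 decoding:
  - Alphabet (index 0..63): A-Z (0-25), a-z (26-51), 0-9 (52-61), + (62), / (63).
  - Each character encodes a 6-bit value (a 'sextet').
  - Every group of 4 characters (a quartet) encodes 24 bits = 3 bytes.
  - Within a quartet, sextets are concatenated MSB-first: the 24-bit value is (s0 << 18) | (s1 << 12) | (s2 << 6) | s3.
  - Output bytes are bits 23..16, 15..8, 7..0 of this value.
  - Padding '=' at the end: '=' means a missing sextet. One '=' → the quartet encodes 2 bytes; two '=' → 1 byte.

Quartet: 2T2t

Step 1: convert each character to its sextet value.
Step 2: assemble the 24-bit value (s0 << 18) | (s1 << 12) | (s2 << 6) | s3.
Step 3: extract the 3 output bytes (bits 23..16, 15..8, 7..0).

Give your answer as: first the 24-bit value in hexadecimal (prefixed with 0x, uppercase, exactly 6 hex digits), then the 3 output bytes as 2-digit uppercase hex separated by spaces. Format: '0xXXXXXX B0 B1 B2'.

Answer: 0xD93DAD D9 3D AD

Derivation:
Sextets: 2=54, T=19, 2=54, t=45
24-bit: (54<<18) | (19<<12) | (54<<6) | 45
      = 0xD80000 | 0x013000 | 0x000D80 | 0x00002D
      = 0xD93DAD
Bytes: (v>>16)&0xFF=D9, (v>>8)&0xFF=3D, v&0xFF=AD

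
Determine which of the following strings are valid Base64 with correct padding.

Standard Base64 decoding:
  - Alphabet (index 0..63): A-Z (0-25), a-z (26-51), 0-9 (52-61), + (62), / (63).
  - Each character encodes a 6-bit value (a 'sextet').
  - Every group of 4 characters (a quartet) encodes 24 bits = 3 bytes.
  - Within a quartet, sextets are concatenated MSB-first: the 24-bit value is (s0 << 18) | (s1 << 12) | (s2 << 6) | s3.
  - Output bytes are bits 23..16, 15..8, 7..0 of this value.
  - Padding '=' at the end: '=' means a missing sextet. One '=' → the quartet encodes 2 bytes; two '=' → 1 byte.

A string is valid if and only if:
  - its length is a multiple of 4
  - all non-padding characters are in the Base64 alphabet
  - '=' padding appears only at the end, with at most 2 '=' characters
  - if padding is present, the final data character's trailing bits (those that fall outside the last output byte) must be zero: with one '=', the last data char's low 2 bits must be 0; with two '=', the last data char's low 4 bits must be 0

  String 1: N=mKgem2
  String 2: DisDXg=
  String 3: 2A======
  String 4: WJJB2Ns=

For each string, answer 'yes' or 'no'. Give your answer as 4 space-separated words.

Answer: no no no yes

Derivation:
String 1: 'N=mKgem2' → invalid (bad char(s): ['=']; '=' in middle)
String 2: 'DisDXg=' → invalid (len=7 not mult of 4)
String 3: '2A======' → invalid (6 pad chars (max 2))
String 4: 'WJJB2Ns=' → valid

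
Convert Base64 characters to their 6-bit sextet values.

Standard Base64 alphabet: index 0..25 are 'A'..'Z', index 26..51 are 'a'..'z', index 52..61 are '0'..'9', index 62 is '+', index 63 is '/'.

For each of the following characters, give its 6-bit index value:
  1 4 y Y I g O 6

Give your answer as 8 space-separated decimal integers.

'1': 0..9 range, 52 + ord('1') − ord('0') = 53
'4': 0..9 range, 52 + ord('4') − ord('0') = 56
'y': a..z range, 26 + ord('y') − ord('a') = 50
'Y': A..Z range, ord('Y') − ord('A') = 24
'I': A..Z range, ord('I') − ord('A') = 8
'g': a..z range, 26 + ord('g') − ord('a') = 32
'O': A..Z range, ord('O') − ord('A') = 14
'6': 0..9 range, 52 + ord('6') − ord('0') = 58

Answer: 53 56 50 24 8 32 14 58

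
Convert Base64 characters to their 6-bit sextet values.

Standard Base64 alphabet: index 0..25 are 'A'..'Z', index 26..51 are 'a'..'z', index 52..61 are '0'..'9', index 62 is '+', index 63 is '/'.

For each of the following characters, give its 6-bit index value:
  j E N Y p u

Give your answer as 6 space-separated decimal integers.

'j': a..z range, 26 + ord('j') − ord('a') = 35
'E': A..Z range, ord('E') − ord('A') = 4
'N': A..Z range, ord('N') − ord('A') = 13
'Y': A..Z range, ord('Y') − ord('A') = 24
'p': a..z range, 26 + ord('p') − ord('a') = 41
'u': a..z range, 26 + ord('u') − ord('a') = 46

Answer: 35 4 13 24 41 46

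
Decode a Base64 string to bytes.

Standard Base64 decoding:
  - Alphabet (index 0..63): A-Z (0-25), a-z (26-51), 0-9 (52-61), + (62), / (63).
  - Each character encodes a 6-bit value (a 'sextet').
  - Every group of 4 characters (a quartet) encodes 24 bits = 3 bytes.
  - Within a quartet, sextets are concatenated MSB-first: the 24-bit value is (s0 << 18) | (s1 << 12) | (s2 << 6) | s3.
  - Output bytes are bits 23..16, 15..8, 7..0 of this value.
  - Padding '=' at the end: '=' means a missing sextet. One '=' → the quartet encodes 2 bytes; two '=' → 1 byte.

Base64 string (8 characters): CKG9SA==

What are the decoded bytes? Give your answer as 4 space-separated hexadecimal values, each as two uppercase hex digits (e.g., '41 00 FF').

After char 0 ('C'=2): chars_in_quartet=1 acc=0x2 bytes_emitted=0
After char 1 ('K'=10): chars_in_quartet=2 acc=0x8A bytes_emitted=0
After char 2 ('G'=6): chars_in_quartet=3 acc=0x2286 bytes_emitted=0
After char 3 ('9'=61): chars_in_quartet=4 acc=0x8A1BD -> emit 08 A1 BD, reset; bytes_emitted=3
After char 4 ('S'=18): chars_in_quartet=1 acc=0x12 bytes_emitted=3
After char 5 ('A'=0): chars_in_quartet=2 acc=0x480 bytes_emitted=3
Padding '==': partial quartet acc=0x480 -> emit 48; bytes_emitted=4

Answer: 08 A1 BD 48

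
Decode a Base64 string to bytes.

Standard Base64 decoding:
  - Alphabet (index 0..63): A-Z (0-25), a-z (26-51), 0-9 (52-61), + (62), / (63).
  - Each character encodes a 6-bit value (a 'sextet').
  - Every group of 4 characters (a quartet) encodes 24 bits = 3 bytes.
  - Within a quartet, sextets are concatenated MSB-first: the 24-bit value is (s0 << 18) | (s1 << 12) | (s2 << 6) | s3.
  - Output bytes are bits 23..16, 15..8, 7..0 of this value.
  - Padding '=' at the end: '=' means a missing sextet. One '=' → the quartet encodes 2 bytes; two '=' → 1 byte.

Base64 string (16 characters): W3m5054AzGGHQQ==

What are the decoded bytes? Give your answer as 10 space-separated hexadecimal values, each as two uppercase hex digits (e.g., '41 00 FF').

Answer: 5B 79 B9 D3 9E 00 CC 61 87 41

Derivation:
After char 0 ('W'=22): chars_in_quartet=1 acc=0x16 bytes_emitted=0
After char 1 ('3'=55): chars_in_quartet=2 acc=0x5B7 bytes_emitted=0
After char 2 ('m'=38): chars_in_quartet=3 acc=0x16DE6 bytes_emitted=0
After char 3 ('5'=57): chars_in_quartet=4 acc=0x5B79B9 -> emit 5B 79 B9, reset; bytes_emitted=3
After char 4 ('0'=52): chars_in_quartet=1 acc=0x34 bytes_emitted=3
After char 5 ('5'=57): chars_in_quartet=2 acc=0xD39 bytes_emitted=3
After char 6 ('4'=56): chars_in_quartet=3 acc=0x34E78 bytes_emitted=3
After char 7 ('A'=0): chars_in_quartet=4 acc=0xD39E00 -> emit D3 9E 00, reset; bytes_emitted=6
After char 8 ('z'=51): chars_in_quartet=1 acc=0x33 bytes_emitted=6
After char 9 ('G'=6): chars_in_quartet=2 acc=0xCC6 bytes_emitted=6
After char 10 ('G'=6): chars_in_quartet=3 acc=0x33186 bytes_emitted=6
After char 11 ('H'=7): chars_in_quartet=4 acc=0xCC6187 -> emit CC 61 87, reset; bytes_emitted=9
After char 12 ('Q'=16): chars_in_quartet=1 acc=0x10 bytes_emitted=9
After char 13 ('Q'=16): chars_in_quartet=2 acc=0x410 bytes_emitted=9
Padding '==': partial quartet acc=0x410 -> emit 41; bytes_emitted=10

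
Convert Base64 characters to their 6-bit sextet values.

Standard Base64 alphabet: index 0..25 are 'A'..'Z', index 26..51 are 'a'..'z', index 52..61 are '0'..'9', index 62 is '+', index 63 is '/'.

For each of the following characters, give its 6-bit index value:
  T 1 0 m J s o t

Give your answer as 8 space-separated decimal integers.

Answer: 19 53 52 38 9 44 40 45

Derivation:
'T': A..Z range, ord('T') − ord('A') = 19
'1': 0..9 range, 52 + ord('1') − ord('0') = 53
'0': 0..9 range, 52 + ord('0') − ord('0') = 52
'm': a..z range, 26 + ord('m') − ord('a') = 38
'J': A..Z range, ord('J') − ord('A') = 9
's': a..z range, 26 + ord('s') − ord('a') = 44
'o': a..z range, 26 + ord('o') − ord('a') = 40
't': a..z range, 26 + ord('t') − ord('a') = 45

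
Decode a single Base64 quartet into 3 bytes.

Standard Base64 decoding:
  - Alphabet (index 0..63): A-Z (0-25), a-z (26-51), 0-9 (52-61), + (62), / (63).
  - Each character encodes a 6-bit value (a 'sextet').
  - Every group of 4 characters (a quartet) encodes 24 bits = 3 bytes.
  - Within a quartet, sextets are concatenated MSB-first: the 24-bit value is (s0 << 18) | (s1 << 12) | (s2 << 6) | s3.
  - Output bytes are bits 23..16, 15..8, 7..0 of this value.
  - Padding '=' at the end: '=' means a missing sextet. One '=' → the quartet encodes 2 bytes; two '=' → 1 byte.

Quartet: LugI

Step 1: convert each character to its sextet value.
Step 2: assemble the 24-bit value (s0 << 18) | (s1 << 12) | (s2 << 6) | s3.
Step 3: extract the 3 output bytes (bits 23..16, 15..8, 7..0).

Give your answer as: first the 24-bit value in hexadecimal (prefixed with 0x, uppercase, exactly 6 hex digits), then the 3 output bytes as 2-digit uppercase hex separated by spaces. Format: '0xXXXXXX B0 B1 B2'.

Sextets: L=11, u=46, g=32, I=8
24-bit: (11<<18) | (46<<12) | (32<<6) | 8
      = 0x2C0000 | 0x02E000 | 0x000800 | 0x000008
      = 0x2EE808
Bytes: (v>>16)&0xFF=2E, (v>>8)&0xFF=E8, v&0xFF=08

Answer: 0x2EE808 2E E8 08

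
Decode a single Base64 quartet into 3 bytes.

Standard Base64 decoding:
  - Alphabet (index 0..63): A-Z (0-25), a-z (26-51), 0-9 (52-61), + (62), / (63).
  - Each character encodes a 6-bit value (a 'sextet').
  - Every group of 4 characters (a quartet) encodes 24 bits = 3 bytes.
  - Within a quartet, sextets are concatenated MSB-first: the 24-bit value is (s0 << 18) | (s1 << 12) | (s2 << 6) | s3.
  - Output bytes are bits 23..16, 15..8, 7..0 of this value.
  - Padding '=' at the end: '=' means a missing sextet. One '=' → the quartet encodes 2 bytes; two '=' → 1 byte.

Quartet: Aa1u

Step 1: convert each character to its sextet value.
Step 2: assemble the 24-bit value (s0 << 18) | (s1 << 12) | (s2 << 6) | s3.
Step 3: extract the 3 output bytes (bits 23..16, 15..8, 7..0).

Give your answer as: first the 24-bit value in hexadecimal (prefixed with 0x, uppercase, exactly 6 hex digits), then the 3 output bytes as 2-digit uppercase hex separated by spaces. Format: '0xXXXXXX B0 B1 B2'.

Sextets: A=0, a=26, 1=53, u=46
24-bit: (0<<18) | (26<<12) | (53<<6) | 46
      = 0x000000 | 0x01A000 | 0x000D40 | 0x00002E
      = 0x01AD6E
Bytes: (v>>16)&0xFF=01, (v>>8)&0xFF=AD, v&0xFF=6E

Answer: 0x01AD6E 01 AD 6E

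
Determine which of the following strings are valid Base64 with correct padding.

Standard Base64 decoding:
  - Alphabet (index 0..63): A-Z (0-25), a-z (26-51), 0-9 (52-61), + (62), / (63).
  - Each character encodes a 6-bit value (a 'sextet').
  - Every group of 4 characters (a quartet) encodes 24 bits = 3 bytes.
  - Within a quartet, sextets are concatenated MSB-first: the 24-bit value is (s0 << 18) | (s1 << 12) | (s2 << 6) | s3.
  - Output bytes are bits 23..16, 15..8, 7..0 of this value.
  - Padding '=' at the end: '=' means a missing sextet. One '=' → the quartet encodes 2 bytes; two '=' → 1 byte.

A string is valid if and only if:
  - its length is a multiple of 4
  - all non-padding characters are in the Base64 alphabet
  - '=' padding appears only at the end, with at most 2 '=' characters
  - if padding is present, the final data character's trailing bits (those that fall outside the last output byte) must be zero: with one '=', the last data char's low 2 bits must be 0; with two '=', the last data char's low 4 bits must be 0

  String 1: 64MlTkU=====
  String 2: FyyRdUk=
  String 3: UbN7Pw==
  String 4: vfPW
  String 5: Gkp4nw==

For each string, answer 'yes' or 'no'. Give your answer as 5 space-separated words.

String 1: '64MlTkU=====' → invalid (5 pad chars (max 2))
String 2: 'FyyRdUk=' → valid
String 3: 'UbN7Pw==' → valid
String 4: 'vfPW' → valid
String 5: 'Gkp4nw==' → valid

Answer: no yes yes yes yes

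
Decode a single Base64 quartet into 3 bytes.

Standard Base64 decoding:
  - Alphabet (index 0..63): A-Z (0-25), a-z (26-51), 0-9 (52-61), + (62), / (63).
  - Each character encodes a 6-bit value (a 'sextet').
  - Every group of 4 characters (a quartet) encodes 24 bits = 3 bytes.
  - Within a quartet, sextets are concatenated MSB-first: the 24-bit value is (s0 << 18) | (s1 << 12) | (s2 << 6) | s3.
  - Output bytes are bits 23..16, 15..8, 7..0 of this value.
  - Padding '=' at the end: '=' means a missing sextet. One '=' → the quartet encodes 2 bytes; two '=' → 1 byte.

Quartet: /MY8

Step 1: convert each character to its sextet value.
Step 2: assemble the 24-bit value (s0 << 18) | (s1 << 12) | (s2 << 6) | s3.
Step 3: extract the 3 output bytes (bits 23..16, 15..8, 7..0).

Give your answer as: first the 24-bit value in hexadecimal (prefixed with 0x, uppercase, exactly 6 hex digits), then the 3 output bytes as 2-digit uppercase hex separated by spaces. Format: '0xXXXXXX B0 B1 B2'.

Answer: 0xFCC63C FC C6 3C

Derivation:
Sextets: /=63, M=12, Y=24, 8=60
24-bit: (63<<18) | (12<<12) | (24<<6) | 60
      = 0xFC0000 | 0x00C000 | 0x000600 | 0x00003C
      = 0xFCC63C
Bytes: (v>>16)&0xFF=FC, (v>>8)&0xFF=C6, v&0xFF=3C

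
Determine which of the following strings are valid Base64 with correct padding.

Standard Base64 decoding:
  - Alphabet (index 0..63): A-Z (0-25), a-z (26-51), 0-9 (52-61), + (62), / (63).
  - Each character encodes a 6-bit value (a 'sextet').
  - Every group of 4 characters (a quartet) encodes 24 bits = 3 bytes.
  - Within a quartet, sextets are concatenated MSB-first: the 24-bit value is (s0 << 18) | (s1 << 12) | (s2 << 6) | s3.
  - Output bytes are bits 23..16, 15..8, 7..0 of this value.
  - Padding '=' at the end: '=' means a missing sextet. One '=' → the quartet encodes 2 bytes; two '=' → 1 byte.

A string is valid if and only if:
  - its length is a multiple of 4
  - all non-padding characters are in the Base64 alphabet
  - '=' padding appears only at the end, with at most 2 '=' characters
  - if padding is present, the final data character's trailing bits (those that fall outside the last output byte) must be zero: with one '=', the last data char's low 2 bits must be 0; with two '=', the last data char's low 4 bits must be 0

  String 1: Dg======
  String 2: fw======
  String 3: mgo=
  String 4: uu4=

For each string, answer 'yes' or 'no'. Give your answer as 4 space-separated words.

String 1: 'Dg======' → invalid (6 pad chars (max 2))
String 2: 'fw======' → invalid (6 pad chars (max 2))
String 3: 'mgo=' → valid
String 4: 'uu4=' → valid

Answer: no no yes yes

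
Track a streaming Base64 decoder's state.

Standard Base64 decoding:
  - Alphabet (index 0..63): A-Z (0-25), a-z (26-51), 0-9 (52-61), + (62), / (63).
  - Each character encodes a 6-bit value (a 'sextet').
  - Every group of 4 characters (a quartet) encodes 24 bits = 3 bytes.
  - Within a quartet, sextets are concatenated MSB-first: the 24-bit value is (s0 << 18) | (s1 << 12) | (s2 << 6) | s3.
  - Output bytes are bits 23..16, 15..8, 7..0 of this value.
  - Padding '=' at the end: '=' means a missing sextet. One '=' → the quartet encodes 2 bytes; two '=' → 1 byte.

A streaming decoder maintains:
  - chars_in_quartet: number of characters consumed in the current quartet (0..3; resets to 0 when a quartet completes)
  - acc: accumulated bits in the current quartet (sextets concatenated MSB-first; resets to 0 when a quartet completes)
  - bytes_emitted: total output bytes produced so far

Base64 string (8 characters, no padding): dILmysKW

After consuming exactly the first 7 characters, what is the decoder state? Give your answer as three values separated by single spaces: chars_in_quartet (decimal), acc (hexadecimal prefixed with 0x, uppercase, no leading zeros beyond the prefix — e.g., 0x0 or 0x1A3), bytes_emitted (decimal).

Answer: 3 0x32B0A 3

Derivation:
After char 0 ('d'=29): chars_in_quartet=1 acc=0x1D bytes_emitted=0
After char 1 ('I'=8): chars_in_quartet=2 acc=0x748 bytes_emitted=0
After char 2 ('L'=11): chars_in_quartet=3 acc=0x1D20B bytes_emitted=0
After char 3 ('m'=38): chars_in_quartet=4 acc=0x7482E6 -> emit 74 82 E6, reset; bytes_emitted=3
After char 4 ('y'=50): chars_in_quartet=1 acc=0x32 bytes_emitted=3
After char 5 ('s'=44): chars_in_quartet=2 acc=0xCAC bytes_emitted=3
After char 6 ('K'=10): chars_in_quartet=3 acc=0x32B0A bytes_emitted=3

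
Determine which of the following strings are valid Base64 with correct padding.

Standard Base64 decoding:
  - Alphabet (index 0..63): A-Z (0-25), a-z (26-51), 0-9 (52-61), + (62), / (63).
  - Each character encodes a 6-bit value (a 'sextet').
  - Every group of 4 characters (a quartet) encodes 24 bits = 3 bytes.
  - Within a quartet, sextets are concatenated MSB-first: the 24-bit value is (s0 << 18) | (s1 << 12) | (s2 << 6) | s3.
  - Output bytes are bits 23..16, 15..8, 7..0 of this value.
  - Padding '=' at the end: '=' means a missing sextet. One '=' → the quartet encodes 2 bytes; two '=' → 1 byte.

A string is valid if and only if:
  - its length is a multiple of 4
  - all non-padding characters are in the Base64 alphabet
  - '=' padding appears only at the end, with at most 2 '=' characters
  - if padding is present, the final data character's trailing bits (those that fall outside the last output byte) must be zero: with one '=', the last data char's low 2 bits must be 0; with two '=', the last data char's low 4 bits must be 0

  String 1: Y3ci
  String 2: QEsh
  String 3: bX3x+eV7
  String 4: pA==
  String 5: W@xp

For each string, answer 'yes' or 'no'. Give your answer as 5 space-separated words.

Answer: yes yes yes yes no

Derivation:
String 1: 'Y3ci' → valid
String 2: 'QEsh' → valid
String 3: 'bX3x+eV7' → valid
String 4: 'pA==' → valid
String 5: 'W@xp' → invalid (bad char(s): ['@'])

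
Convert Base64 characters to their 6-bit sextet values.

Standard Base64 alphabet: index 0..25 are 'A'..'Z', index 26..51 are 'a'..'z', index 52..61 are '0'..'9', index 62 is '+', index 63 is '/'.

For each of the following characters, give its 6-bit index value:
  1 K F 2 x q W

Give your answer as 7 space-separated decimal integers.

'1': 0..9 range, 52 + ord('1') − ord('0') = 53
'K': A..Z range, ord('K') − ord('A') = 10
'F': A..Z range, ord('F') − ord('A') = 5
'2': 0..9 range, 52 + ord('2') − ord('0') = 54
'x': a..z range, 26 + ord('x') − ord('a') = 49
'q': a..z range, 26 + ord('q') − ord('a') = 42
'W': A..Z range, ord('W') − ord('A') = 22

Answer: 53 10 5 54 49 42 22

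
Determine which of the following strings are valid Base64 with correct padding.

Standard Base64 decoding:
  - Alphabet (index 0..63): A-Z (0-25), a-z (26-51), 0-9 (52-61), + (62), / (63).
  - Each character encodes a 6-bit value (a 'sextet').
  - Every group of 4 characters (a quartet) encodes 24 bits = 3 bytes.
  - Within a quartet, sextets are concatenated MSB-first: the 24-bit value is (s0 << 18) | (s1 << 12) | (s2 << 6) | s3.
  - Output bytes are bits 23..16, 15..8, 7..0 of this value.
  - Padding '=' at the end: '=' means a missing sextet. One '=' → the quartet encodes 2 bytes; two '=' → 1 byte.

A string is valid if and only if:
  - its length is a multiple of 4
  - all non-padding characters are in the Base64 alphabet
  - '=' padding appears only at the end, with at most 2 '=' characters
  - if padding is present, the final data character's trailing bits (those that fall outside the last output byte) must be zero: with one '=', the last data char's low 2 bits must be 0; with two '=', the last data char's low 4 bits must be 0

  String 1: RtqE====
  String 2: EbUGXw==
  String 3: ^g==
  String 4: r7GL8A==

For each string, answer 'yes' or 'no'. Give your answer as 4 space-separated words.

String 1: 'RtqE====' → invalid (4 pad chars (max 2))
String 2: 'EbUGXw==' → valid
String 3: '^g==' → invalid (bad char(s): ['^'])
String 4: 'r7GL8A==' → valid

Answer: no yes no yes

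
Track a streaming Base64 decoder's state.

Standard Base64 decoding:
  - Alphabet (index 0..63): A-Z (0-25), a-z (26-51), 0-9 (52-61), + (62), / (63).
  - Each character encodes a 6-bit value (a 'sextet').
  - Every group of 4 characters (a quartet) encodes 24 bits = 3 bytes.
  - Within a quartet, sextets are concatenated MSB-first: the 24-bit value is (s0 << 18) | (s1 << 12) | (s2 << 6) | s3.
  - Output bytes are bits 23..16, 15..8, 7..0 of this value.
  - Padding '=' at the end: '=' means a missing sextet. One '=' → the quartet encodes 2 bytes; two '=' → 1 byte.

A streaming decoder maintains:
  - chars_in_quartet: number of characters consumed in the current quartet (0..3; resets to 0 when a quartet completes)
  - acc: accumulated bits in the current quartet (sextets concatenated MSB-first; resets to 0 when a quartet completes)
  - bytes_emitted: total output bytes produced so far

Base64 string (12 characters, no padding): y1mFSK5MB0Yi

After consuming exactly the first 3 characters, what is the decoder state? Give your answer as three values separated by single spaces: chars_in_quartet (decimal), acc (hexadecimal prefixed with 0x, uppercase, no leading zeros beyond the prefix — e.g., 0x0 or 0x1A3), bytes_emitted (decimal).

Answer: 3 0x32D66 0

Derivation:
After char 0 ('y'=50): chars_in_quartet=1 acc=0x32 bytes_emitted=0
After char 1 ('1'=53): chars_in_quartet=2 acc=0xCB5 bytes_emitted=0
After char 2 ('m'=38): chars_in_quartet=3 acc=0x32D66 bytes_emitted=0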